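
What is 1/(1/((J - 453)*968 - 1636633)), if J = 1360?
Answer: -758657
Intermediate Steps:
1/(1/((J - 453)*968 - 1636633)) = 1/(1/((1360 - 453)*968 - 1636633)) = 1/(1/(907*968 - 1636633)) = 1/(1/(877976 - 1636633)) = 1/(1/(-758657)) = 1/(-1/758657) = -758657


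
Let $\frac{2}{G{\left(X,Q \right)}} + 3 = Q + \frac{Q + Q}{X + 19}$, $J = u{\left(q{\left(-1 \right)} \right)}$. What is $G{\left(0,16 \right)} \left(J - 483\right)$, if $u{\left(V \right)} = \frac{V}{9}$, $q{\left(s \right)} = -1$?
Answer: $- \frac{165224}{2511} \approx -65.8$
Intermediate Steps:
$u{\left(V \right)} = \frac{V}{9}$ ($u{\left(V \right)} = V \frac{1}{9} = \frac{V}{9}$)
$J = - \frac{1}{9}$ ($J = \frac{1}{9} \left(-1\right) = - \frac{1}{9} \approx -0.11111$)
$G{\left(X,Q \right)} = \frac{2}{-3 + Q + \frac{2 Q}{19 + X}}$ ($G{\left(X,Q \right)} = \frac{2}{-3 + \left(Q + \frac{Q + Q}{X + 19}\right)} = \frac{2}{-3 + \left(Q + \frac{2 Q}{19 + X}\right)} = \frac{2}{-3 + Q + \frac{2 Q}{19 + X}}$)
$G{\left(0,16 \right)} \left(J - 483\right) = \frac{2 \left(19 + 0\right)}{-57 - 0 + 21 \cdot 16 + 16 \cdot 0} \left(- \frac{1}{9} - 483\right) = 2 \frac{1}{-57 + 0 + 336 + 0} \cdot 19 \left(- \frac{4348}{9}\right) = 2 \cdot \frac{1}{279} \cdot 19 \left(- \frac{4348}{9}\right) = \frac{38}{279} \left(- \frac{4348}{9}\right) = - \frac{165224}{2511}$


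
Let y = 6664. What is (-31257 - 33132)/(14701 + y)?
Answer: -64389/21365 ≈ -3.0138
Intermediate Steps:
(-31257 - 33132)/(14701 + y) = (-31257 - 33132)/(14701 + 6664) = -64389/21365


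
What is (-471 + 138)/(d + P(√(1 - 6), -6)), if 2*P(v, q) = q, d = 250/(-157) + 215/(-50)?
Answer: 522810/13961 ≈ 37.448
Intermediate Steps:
d = -9251/1570 (d = 250*(-1/157) + 215*(-1/50) = -250/157 - 43/10 = -9251/1570 ≈ -5.8924)
P(v, q) = q/2
(-471 + 138)/(d + P(√(1 - 6), -6)) = (-471 + 138)/(-9251/1570 + (½)*(-6)) = -333/(-9251/1570 - 3) = -333/(-13961/1570) = -333*(-1570/13961) = 522810/13961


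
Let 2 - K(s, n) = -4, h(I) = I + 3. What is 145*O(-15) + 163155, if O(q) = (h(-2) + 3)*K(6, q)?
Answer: 166635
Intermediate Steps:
h(I) = 3 + I
K(s, n) = 6 (K(s, n) = 2 - 1*(-4) = 2 + 4 = 6)
O(q) = 24 (O(q) = ((3 - 2) + 3)*6 = (1 + 3)*6 = 4*6 = 24)
145*O(-15) + 163155 = 145*24 + 163155 = 3480 + 163155 = 166635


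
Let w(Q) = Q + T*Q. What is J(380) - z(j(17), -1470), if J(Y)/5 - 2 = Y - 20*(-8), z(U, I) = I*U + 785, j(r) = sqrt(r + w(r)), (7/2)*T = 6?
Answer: 1925 + 210*sqrt(3094) ≈ 13606.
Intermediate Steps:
T = 12/7 (T = (2/7)*6 = 12/7 ≈ 1.7143)
w(Q) = 19*Q/7 (w(Q) = Q + 12*Q/7 = 19*Q/7)
j(r) = sqrt(182)*sqrt(r)/7 (j(r) = sqrt(r + 19*r/7) = sqrt(26*r/7) = sqrt(182)*sqrt(r)/7)
z(U, I) = 785 + I*U
J(Y) = 810 + 5*Y (J(Y) = 10 + 5*(Y - 20*(-8)) = 10 + 5*(Y + 160) = 10 + 5*(160 + Y) = 10 + (800 + 5*Y) = 810 + 5*Y)
J(380) - z(j(17), -1470) = (810 + 5*380) - (785 - 210*sqrt(182)*sqrt(17)) = (810 + 1900) - (785 - 210*sqrt(3094)) = 2710 - (785 - 210*sqrt(3094)) = 2710 + (-785 + 210*sqrt(3094)) = 1925 + 210*sqrt(3094)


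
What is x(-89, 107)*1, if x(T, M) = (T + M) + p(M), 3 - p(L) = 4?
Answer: 17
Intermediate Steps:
p(L) = -1 (p(L) = 3 - 1*4 = 3 - 4 = -1)
x(T, M) = -1 + M + T (x(T, M) = (T + M) - 1 = (M + T) - 1 = -1 + M + T)
x(-89, 107)*1 = (-1 + 107 - 89)*1 = 17*1 = 17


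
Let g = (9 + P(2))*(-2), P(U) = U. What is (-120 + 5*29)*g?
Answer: -550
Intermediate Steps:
g = -22 (g = (9 + 2)*(-2) = 11*(-2) = -22)
(-120 + 5*29)*g = (-120 + 5*29)*(-22) = (-120 + 145)*(-22) = 25*(-22) = -550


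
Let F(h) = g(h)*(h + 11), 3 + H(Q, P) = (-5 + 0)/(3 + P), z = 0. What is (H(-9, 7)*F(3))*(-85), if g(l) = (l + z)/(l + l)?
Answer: 4165/2 ≈ 2082.5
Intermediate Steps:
H(Q, P) = -3 - 5/(3 + P) (H(Q, P) = -3 + (-5 + 0)/(3 + P) = -3 - 5/(3 + P))
g(l) = 1/2 (g(l) = (l + 0)/(l + l) = l/((2*l)) = l*(1/(2*l)) = 1/2)
F(h) = 11/2 + h/2 (F(h) = (h + 11)/2 = (11 + h)/2 = 11/2 + h/2)
(H(-9, 7)*F(3))*(-85) = (((-14 - 3*7)/(3 + 7))*(11/2 + (1/2)*3))*(-85) = (((-14 - 21)/10)*(11/2 + 3/2))*(-85) = (((1/10)*(-35))*7)*(-85) = -7/2*7*(-85) = -49/2*(-85) = 4165/2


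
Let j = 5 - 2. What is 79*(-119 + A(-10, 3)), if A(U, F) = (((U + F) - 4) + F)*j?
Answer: -11297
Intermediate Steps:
j = 3
A(U, F) = -12 + 3*U + 6*F (A(U, F) = (((U + F) - 4) + F)*3 = (((F + U) - 4) + F)*3 = ((-4 + F + U) + F)*3 = (-4 + U + 2*F)*3 = -12 + 3*U + 6*F)
79*(-119 + A(-10, 3)) = 79*(-119 + (-12 + 3*(-10) + 6*3)) = 79*(-119 + (-12 - 30 + 18)) = 79*(-119 - 24) = 79*(-143) = -11297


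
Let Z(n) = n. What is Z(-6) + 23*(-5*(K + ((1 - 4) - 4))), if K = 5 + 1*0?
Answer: 224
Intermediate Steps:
K = 5 (K = 5 + 0 = 5)
Z(-6) + 23*(-5*(K + ((1 - 4) - 4))) = -6 + 23*(-5*(5 + ((1 - 4) - 4))) = -6 + 23*(-5*(5 + (-3 - 4))) = -6 + 23*(-5*(5 - 7)) = -6 + 23*(-5*(-2)) = -6 + 23*10 = -6 + 230 = 224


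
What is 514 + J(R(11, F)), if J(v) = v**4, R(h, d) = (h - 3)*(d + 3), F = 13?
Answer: 268435970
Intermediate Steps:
R(h, d) = (-3 + h)*(3 + d)
514 + J(R(11, F)) = 514 + (-9 - 3*13 + 3*11 + 13*11)**4 = 514 + (-9 - 39 + 33 + 143)**4 = 514 + 128**4 = 514 + 268435456 = 268435970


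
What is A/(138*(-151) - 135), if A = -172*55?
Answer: 9460/20973 ≈ 0.45106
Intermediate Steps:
A = -9460
A/(138*(-151) - 135) = -9460/(138*(-151) - 135) = -9460/(-20838 - 135) = -9460/(-20973) = -9460*(-1/20973) = 9460/20973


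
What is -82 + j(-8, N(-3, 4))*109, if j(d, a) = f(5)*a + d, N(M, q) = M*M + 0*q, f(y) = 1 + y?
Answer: 4932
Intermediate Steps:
N(M, q) = M² (N(M, q) = M² + 0 = M²)
j(d, a) = d + 6*a (j(d, a) = (1 + 5)*a + d = 6*a + d = d + 6*a)
-82 + j(-8, N(-3, 4))*109 = -82 + (-8 + 6*(-3)²)*109 = -82 + (-8 + 6*9)*109 = -82 + (-8 + 54)*109 = -82 + 46*109 = -82 + 5014 = 4932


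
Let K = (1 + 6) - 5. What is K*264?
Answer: 528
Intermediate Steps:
K = 2 (K = 7 - 5 = 2)
K*264 = 2*264 = 528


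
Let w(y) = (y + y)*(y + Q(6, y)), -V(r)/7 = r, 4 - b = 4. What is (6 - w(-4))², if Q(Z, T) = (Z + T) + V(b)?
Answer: 100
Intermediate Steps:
b = 0 (b = 4 - 1*4 = 4 - 4 = 0)
V(r) = -7*r
Q(Z, T) = T + Z (Q(Z, T) = (Z + T) - 7*0 = (T + Z) + 0 = T + Z)
w(y) = 2*y*(6 + 2*y) (w(y) = (y + y)*(y + (y + 6)) = (2*y)*(y + (6 + y)) = (2*y)*(6 + 2*y) = 2*y*(6 + 2*y))
(6 - w(-4))² = (6 - 4*(-4)*(3 - 4))² = (6 - 4*(-4)*(-1))² = (6 - 1*16)² = (6 - 16)² = (-10)² = 100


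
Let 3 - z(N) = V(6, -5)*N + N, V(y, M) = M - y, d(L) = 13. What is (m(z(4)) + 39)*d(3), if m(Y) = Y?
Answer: 1066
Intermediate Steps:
z(N) = 3 + 10*N (z(N) = 3 - ((-5 - 1*6)*N + N) = 3 - ((-5 - 6)*N + N) = 3 - (-11*N + N) = 3 - (-10)*N = 3 + 10*N)
(m(z(4)) + 39)*d(3) = ((3 + 10*4) + 39)*13 = ((3 + 40) + 39)*13 = (43 + 39)*13 = 82*13 = 1066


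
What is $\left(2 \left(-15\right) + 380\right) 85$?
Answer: $29750$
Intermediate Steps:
$\left(2 \left(-15\right) + 380\right) 85 = \left(-30 + 380\right) 85 = 350 \cdot 85 = 29750$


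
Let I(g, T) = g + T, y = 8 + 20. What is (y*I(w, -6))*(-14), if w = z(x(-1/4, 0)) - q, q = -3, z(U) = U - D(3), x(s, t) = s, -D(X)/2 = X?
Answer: -1078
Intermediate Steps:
D(X) = -2*X
z(U) = 6 + U (z(U) = U - (-2)*3 = U - 1*(-6) = U + 6 = 6 + U)
w = 35/4 (w = (6 - 1/4) - 1*(-3) = (6 - 1*1/4) + 3 = (6 - 1/4) + 3 = 23/4 + 3 = 35/4 ≈ 8.7500)
y = 28
I(g, T) = T + g
(y*I(w, -6))*(-14) = (28*(-6 + 35/4))*(-14) = (28*(11/4))*(-14) = 77*(-14) = -1078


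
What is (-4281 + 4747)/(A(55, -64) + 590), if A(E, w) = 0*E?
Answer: 233/295 ≈ 0.78983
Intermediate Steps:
A(E, w) = 0
(-4281 + 4747)/(A(55, -64) + 590) = (-4281 + 4747)/(0 + 590) = 466/590 = 466*(1/590) = 233/295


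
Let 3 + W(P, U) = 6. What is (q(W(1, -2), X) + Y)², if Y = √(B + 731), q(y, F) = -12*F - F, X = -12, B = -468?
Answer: (156 + √263)² ≈ 29659.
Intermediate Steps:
W(P, U) = 3 (W(P, U) = -3 + 6 = 3)
q(y, F) = -13*F
Y = √263 (Y = √(-468 + 731) = √263 ≈ 16.217)
(q(W(1, -2), X) + Y)² = (-13*(-12) + √263)² = (156 + √263)²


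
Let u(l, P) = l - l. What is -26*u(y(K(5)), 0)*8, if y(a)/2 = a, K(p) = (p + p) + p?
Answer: 0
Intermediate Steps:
K(p) = 3*p (K(p) = 2*p + p = 3*p)
y(a) = 2*a
u(l, P) = 0
-26*u(y(K(5)), 0)*8 = -26*0*8 = 0*8 = 0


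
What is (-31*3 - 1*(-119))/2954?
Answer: 13/1477 ≈ 0.0088016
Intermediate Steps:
(-31*3 - 1*(-119))/2954 = (-93 + 119)/2954 = (1/2954)*26 = 13/1477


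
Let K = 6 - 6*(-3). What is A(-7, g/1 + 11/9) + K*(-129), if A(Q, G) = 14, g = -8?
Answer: -3082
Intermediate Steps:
K = 24 (K = 6 + 18 = 24)
A(-7, g/1 + 11/9) + K*(-129) = 14 + 24*(-129) = 14 - 3096 = -3082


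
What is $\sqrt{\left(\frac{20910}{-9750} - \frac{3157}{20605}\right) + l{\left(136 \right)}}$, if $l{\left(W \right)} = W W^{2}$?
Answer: $\frac{\sqrt{1067976179401586}}{20605} \approx 1586.0$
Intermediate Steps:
$l{\left(W \right)} = W^{3}$
$\sqrt{\left(\frac{20910}{-9750} - \frac{3157}{20605}\right) + l{\left(136 \right)}} = \sqrt{\left(\frac{20910}{-9750} - \frac{3157}{20605}\right) + 136^{3}} = \sqrt{\left(20910 \left(- \frac{1}{9750}\right) - \frac{3157}{20605}\right) + 2515456} = \sqrt{\left(- \frac{697}{325} - \frac{3157}{20605}\right) + 2515456} = \sqrt{- \frac{236734}{103025} + 2515456} = \sqrt{\frac{259154617666}{103025}} = \frac{\sqrt{1067976179401586}}{20605}$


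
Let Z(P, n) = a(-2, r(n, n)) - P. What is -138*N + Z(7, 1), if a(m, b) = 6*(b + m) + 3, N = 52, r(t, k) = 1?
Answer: -7186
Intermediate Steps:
a(m, b) = 3 + 6*b + 6*m (a(m, b) = (6*b + 6*m) + 3 = 3 + 6*b + 6*m)
Z(P, n) = -3 - P (Z(P, n) = (3 + 6*1 + 6*(-2)) - P = (3 + 6 - 12) - P = -3 - P)
-138*N + Z(7, 1) = -138*52 + (-3 - 1*7) = -7176 + (-3 - 7) = -7176 - 10 = -7186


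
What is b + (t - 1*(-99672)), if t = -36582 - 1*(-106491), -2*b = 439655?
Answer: -100493/2 ≈ -50247.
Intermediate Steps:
b = -439655/2 (b = -1/2*439655 = -439655/2 ≈ -2.1983e+5)
t = 69909 (t = -36582 + 106491 = 69909)
b + (t - 1*(-99672)) = -439655/2 + (69909 - 1*(-99672)) = -439655/2 + (69909 + 99672) = -439655/2 + 169581 = -100493/2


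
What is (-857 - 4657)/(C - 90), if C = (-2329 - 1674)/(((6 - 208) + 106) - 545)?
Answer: 3534474/53687 ≈ 65.835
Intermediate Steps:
C = 4003/641 (C = -4003/((-202 + 106) - 545) = -4003/(-96 - 545) = -4003/(-641) = -4003*(-1/641) = 4003/641 ≈ 6.2449)
(-857 - 4657)/(C - 90) = (-857 - 4657)/(4003/641 - 90) = -5514/(-53687/641) = -5514*(-641/53687) = 3534474/53687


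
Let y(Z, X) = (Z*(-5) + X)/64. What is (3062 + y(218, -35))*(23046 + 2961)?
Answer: 5067281901/64 ≈ 7.9176e+7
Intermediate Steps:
y(Z, X) = -5*Z/64 + X/64 (y(Z, X) = (-5*Z + X)*(1/64) = (X - 5*Z)*(1/64) = -5*Z/64 + X/64)
(3062 + y(218, -35))*(23046 + 2961) = (3062 + (-5/64*218 + (1/64)*(-35)))*(23046 + 2961) = (3062 + (-545/32 - 35/64))*26007 = (3062 - 1125/64)*26007 = (194843/64)*26007 = 5067281901/64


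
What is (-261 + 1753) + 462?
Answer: 1954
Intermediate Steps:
(-261 + 1753) + 462 = 1492 + 462 = 1954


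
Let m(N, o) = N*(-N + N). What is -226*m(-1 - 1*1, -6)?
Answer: 0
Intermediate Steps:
m(N, o) = 0 (m(N, o) = N*0 = 0)
-226*m(-1 - 1*1, -6) = -226*0 = 0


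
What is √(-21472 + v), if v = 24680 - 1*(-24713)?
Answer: √27921 ≈ 167.10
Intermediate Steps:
v = 49393 (v = 24680 + 24713 = 49393)
√(-21472 + v) = √(-21472 + 49393) = √27921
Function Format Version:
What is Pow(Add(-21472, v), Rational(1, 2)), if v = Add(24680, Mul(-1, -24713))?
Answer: Pow(27921, Rational(1, 2)) ≈ 167.10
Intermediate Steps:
v = 49393 (v = Add(24680, 24713) = 49393)
Pow(Add(-21472, v), Rational(1, 2)) = Pow(Add(-21472, 49393), Rational(1, 2)) = Pow(27921, Rational(1, 2))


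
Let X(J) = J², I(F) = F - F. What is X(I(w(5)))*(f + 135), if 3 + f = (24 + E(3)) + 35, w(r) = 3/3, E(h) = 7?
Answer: 0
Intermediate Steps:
w(r) = 1 (w(r) = 3*(⅓) = 1)
I(F) = 0
f = 63 (f = -3 + ((24 + 7) + 35) = -3 + (31 + 35) = -3 + 66 = 63)
X(I(w(5)))*(f + 135) = 0²*(63 + 135) = 0*198 = 0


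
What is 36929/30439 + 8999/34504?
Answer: 1548118777/1050267256 ≈ 1.4740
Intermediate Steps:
36929/30439 + 8999/34504 = 1548118777/1050267256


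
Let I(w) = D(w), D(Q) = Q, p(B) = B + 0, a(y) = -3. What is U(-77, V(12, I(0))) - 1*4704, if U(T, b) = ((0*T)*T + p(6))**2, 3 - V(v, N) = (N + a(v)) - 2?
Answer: -4668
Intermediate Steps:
p(B) = B
I(w) = w
V(v, N) = 8 - N (V(v, N) = 3 - ((N - 3) - 2) = 3 - ((-3 + N) - 2) = 3 - (-5 + N) = 3 + (5 - N) = 8 - N)
U(T, b) = 36 (U(T, b) = ((0*T)*T + 6)**2 = (0*T + 6)**2 = (0 + 6)**2 = 6**2 = 36)
U(-77, V(12, I(0))) - 1*4704 = 36 - 1*4704 = 36 - 4704 = -4668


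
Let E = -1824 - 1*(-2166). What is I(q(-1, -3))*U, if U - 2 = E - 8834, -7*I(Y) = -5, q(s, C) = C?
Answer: -42450/7 ≈ -6064.3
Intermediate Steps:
E = 342 (E = -1824 + 2166 = 342)
I(Y) = 5/7 (I(Y) = -⅐*(-5) = 5/7)
U = -8490 (U = 2 + (342 - 8834) = 2 - 8492 = -8490)
I(q(-1, -3))*U = (5/7)*(-8490) = -42450/7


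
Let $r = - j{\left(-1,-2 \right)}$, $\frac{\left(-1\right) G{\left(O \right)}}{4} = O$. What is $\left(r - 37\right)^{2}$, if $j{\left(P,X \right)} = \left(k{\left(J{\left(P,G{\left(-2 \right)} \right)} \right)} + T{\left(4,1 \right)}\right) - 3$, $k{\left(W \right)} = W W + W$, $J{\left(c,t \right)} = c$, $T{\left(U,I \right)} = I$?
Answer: $1225$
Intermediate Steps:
$G{\left(O \right)} = - 4 O$
$k{\left(W \right)} = W + W^{2}$ ($k{\left(W \right)} = W^{2} + W = W + W^{2}$)
$j{\left(P,X \right)} = -2 + P \left(1 + P\right)$ ($j{\left(P,X \right)} = \left(P \left(1 + P\right) + 1\right) - 3 = \left(1 + P \left(1 + P\right)\right) - 3 = -2 + P \left(1 + P\right)$)
$r = 2$ ($r = - (-2 - \left(1 - 1\right)) = - (-2 - 0) = - (-2 + 0) = \left(-1\right) \left(-2\right) = 2$)
$\left(r - 37\right)^{2} = \left(2 - 37\right)^{2} = \left(-35\right)^{2} = 1225$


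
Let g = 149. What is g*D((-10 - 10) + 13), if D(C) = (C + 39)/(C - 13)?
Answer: -1192/5 ≈ -238.40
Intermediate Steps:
D(C) = (39 + C)/(-13 + C)
g*D((-10 - 10) + 13) = 149*((39 + ((-10 - 10) + 13))/(-13 + ((-10 - 10) + 13))) = 149*((39 + (-20 + 13))/(-13 + (-20 + 13))) = 149*((39 - 7)/(-13 - 7)) = 149*(32/(-20)) = 149*(-1/20*32) = 149*(-8/5) = -1192/5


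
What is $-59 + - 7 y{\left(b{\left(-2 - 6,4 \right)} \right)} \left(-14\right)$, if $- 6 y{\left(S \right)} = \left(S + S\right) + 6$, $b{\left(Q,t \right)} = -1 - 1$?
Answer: $- \frac{275}{3} \approx -91.667$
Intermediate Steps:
$b{\left(Q,t \right)} = -2$ ($b{\left(Q,t \right)} = -1 - 1 = -2$)
$y{\left(S \right)} = -1 - \frac{S}{3}$ ($y{\left(S \right)} = - \frac{\left(S + S\right) + 6}{6} = - \frac{2 S + 6}{6} = - \frac{6 + 2 S}{6} = -1 - \frac{S}{3}$)
$-59 + - 7 y{\left(b{\left(-2 - 6,4 \right)} \right)} \left(-14\right) = -59 + - 7 \left(-1 - - \frac{2}{3}\right) \left(-14\right) = -59 + - 7 \left(-1 + \frac{2}{3}\right) \left(-14\right) = -59 + \left(-7\right) \left(- \frac{1}{3}\right) \left(-14\right) = -59 + \frac{7}{3} \left(-14\right) = -59 - \frac{98}{3} = - \frac{275}{3}$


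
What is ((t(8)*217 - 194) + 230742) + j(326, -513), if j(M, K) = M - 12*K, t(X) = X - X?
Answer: 237030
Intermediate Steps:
t(X) = 0
((t(8)*217 - 194) + 230742) + j(326, -513) = ((0*217 - 194) + 230742) + (326 - 12*(-513)) = ((0 - 194) + 230742) + (326 + 6156) = (-194 + 230742) + 6482 = 230548 + 6482 = 237030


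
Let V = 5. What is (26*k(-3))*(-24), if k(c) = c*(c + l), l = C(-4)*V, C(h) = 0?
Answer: -5616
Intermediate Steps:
l = 0 (l = 0*5 = 0)
k(c) = c**2 (k(c) = c*(c + 0) = c*c = c**2)
(26*k(-3))*(-24) = (26*(-3)**2)*(-24) = (26*9)*(-24) = 234*(-24) = -5616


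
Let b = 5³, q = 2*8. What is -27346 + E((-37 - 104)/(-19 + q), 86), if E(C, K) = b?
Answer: -27221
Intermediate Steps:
q = 16
b = 125
E(C, K) = 125
-27346 + E((-37 - 104)/(-19 + q), 86) = -27346 + 125 = -27221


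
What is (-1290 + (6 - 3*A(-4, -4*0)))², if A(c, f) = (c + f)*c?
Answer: 1774224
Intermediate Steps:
A(c, f) = c*(c + f)
(-1290 + (6 - 3*A(-4, -4*0)))² = (-1290 + (6 - (-12)*(-4 - 4*0)))² = (-1290 + (6 - (-12)*(-4 + 0)))² = (-1290 + (6 - (-12)*(-4)))² = (-1290 + (6 - 3*16))² = (-1290 + (6 - 48))² = (-1290 - 42)² = (-1332)² = 1774224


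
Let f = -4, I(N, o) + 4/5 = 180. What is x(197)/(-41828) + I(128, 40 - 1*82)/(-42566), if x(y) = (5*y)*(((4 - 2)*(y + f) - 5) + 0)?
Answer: -39954692219/4451126620 ≈ -8.9763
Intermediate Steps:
I(N, o) = 896/5 (I(N, o) = -⅘ + 180 = 896/5)
x(y) = 5*y*(-13 + 2*y) (x(y) = (5*y)*(((4 - 2)*(y - 4) - 5) + 0) = (5*y)*((2*(-4 + y) - 5) + 0) = (5*y)*(((-8 + 2*y) - 5) + 0) = (5*y)*((-13 + 2*y) + 0) = (5*y)*(-13 + 2*y) = 5*y*(-13 + 2*y))
x(197)/(-41828) + I(128, 40 - 1*82)/(-42566) = (5*197*(-13 + 2*197))/(-41828) + (896/5)/(-42566) = (5*197*(-13 + 394))*(-1/41828) + (896/5)*(-1/42566) = (5*197*381)*(-1/41828) - 448/106415 = 375285*(-1/41828) - 448/106415 = -375285/41828 - 448/106415 = -39954692219/4451126620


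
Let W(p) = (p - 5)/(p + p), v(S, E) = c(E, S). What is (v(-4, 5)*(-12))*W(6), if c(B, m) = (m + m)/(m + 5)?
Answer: 8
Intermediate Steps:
c(B, m) = 2*m/(5 + m) (c(B, m) = (2*m)/(5 + m) = 2*m/(5 + m))
v(S, E) = 2*S/(5 + S)
W(p) = (-5 + p)/(2*p) (W(p) = (-5 + p)/((2*p)) = (-5 + p)*(1/(2*p)) = (-5 + p)/(2*p))
(v(-4, 5)*(-12))*W(6) = ((2*(-4)/(5 - 4))*(-12))*((1/2)*(-5 + 6)/6) = ((2*(-4)/1)*(-12))*((1/2)*(1/6)*1) = ((2*(-4)*1)*(-12))*(1/12) = -8*(-12)*(1/12) = 96*(1/12) = 8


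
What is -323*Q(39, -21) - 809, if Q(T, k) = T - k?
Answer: -20189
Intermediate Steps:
-323*Q(39, -21) - 809 = -323*(39 - 1*(-21)) - 809 = -323*(39 + 21) - 809 = -323*60 - 809 = -19380 - 809 = -20189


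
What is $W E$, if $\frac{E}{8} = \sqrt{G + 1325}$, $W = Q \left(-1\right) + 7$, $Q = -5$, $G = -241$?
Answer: $192 \sqrt{271} \approx 3160.7$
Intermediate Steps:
$W = 12$ ($W = \left(-5\right) \left(-1\right) + 7 = 5 + 7 = 12$)
$E = 16 \sqrt{271}$ ($E = 8 \sqrt{-241 + 1325} = 8 \sqrt{1084} = 8 \cdot 2 \sqrt{271} = 16 \sqrt{271} \approx 263.39$)
$W E = 12 \cdot 16 \sqrt{271} = 192 \sqrt{271}$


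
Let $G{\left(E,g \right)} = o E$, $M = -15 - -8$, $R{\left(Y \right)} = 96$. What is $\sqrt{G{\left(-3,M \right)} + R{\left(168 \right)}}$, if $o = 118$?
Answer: $i \sqrt{258} \approx 16.062 i$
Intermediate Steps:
$M = -7$ ($M = -15 + 8 = -7$)
$G{\left(E,g \right)} = 118 E$
$\sqrt{G{\left(-3,M \right)} + R{\left(168 \right)}} = \sqrt{118 \left(-3\right) + 96} = \sqrt{-354 + 96} = \sqrt{-258} = i \sqrt{258}$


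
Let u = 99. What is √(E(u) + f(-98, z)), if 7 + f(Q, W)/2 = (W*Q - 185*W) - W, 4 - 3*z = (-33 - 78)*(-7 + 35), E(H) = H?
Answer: I*√5302083/3 ≈ 767.54*I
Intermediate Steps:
z = 3112/3 (z = 4/3 - (-33 - 78)*(-7 + 35)/3 = 4/3 - (-37)*28 = 4/3 - ⅓*(-3108) = 4/3 + 1036 = 3112/3 ≈ 1037.3)
f(Q, W) = -14 - 372*W + 2*Q*W (f(Q, W) = -14 + 2*((W*Q - 185*W) - W) = -14 + 2*((Q*W - 185*W) - W) = -14 + 2*((-185*W + Q*W) - W) = -14 + 2*(-186*W + Q*W) = -14 + (-372*W + 2*Q*W) = -14 - 372*W + 2*Q*W)
√(E(u) + f(-98, z)) = √(99 + (-14 - 372*3112/3 + 2*(-98)*(3112/3))) = √(99 + (-14 - 385888 - 609952/3)) = √(99 - 1767658/3) = √(-1767361/3) = I*√5302083/3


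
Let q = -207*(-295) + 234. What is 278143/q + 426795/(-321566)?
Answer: 9039889319/2815953462 ≈ 3.2102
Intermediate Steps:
q = 61299 (q = 61065 + 234 = 61299)
278143/q + 426795/(-321566) = 278143/61299 + 426795/(-321566) = 278143*(1/61299) + 426795*(-1/321566) = 278143/61299 - 426795/321566 = 9039889319/2815953462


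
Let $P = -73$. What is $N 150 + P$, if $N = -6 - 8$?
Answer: $-2173$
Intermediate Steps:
$N = -14$
$N 150 + P = \left(-14\right) 150 - 73 = -2100 - 73 = -2173$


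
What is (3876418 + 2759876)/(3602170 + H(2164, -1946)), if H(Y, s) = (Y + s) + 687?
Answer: 316014/171575 ≈ 1.8418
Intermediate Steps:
H(Y, s) = 687 + Y + s
(3876418 + 2759876)/(3602170 + H(2164, -1946)) = (3876418 + 2759876)/(3602170 + (687 + 2164 - 1946)) = 6636294/(3602170 + 905) = 6636294/3603075 = 6636294*(1/3603075) = 316014/171575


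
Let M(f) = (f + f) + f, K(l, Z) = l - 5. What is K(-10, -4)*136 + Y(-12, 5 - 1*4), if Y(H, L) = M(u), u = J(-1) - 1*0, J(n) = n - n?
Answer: -2040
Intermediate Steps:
J(n) = 0
K(l, Z) = -5 + l
u = 0 (u = 0 - 1*0 = 0 + 0 = 0)
M(f) = 3*f (M(f) = 2*f + f = 3*f)
Y(H, L) = 0 (Y(H, L) = 3*0 = 0)
K(-10, -4)*136 + Y(-12, 5 - 1*4) = (-5 - 10)*136 + 0 = -15*136 + 0 = -2040 + 0 = -2040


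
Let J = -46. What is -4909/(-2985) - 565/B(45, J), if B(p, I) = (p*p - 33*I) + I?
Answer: 15480248/10438545 ≈ 1.4830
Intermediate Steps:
B(p, I) = p² - 32*I (B(p, I) = (p² - 33*I) + I = p² - 32*I)
-4909/(-2985) - 565/B(45, J) = -4909/(-2985) - 565/(45² - 32*(-46)) = -4909*(-1/2985) - 565/(2025 + 1472) = 4909/2985 - 565/3497 = 15480248/10438545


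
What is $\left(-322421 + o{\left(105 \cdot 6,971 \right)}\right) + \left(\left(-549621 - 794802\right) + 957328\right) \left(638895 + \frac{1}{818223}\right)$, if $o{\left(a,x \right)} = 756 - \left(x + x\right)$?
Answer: $- \frac{202357498695913031}{818223} \approx -2.4731 \cdot 10^{11}$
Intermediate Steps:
$o{\left(a,x \right)} = 756 - 2 x$
$\left(-322421 + o{\left(105 \cdot 6,971 \right)}\right) + \left(\left(-549621 - 794802\right) + 957328\right) \left(638895 + \frac{1}{818223}\right) = \left(-322421 + \left(756 - 1942\right)\right) + \left(\left(-549621 - 794802\right) + 957328\right) \left(638895 + \frac{1}{818223}\right) = \left(-322421 + \left(756 - 1942\right)\right) + \left(-1344423 + 957328\right) \left(638895 + \frac{1}{818223}\right) = \left(-322421 - 1186\right) - \frac{202357233913222670}{818223} = -323607 - \frac{202357233913222670}{818223} = - \frac{202357498695913031}{818223}$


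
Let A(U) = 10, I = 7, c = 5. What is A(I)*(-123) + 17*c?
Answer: -1145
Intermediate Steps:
A(I)*(-123) + 17*c = 10*(-123) + 17*5 = -1230 + 85 = -1145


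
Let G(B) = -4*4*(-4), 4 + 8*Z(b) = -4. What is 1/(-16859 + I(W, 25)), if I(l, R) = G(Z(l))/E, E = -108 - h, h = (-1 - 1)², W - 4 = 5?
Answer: -7/118017 ≈ -5.9313e-5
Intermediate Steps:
W = 9 (W = 4 + 5 = 9)
h = 4 (h = (-2)² = 4)
Z(b) = -1 (Z(b) = -½ + (⅛)*(-4) = -½ - ½ = -1)
E = -112 (E = -108 - 1*4 = -108 - 4 = -112)
G(B) = 64 (G(B) = -16*(-4) = 64)
I(l, R) = -4/7 (I(l, R) = 64/(-112) = 64*(-1/112) = -4/7)
1/(-16859 + I(W, 25)) = 1/(-16859 - 4/7) = 1/(-118017/7) = -7/118017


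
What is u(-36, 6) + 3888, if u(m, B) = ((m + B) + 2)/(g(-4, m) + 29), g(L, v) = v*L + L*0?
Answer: 672596/173 ≈ 3887.8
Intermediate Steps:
g(L, v) = L*v (g(L, v) = L*v + 0 = L*v)
u(m, B) = (2 + B + m)/(29 - 4*m) (u(m, B) = ((m + B) + 2)/(-4*m + 29) = ((B + m) + 2)/(29 - 4*m) = (2 + B + m)/(29 - 4*m))
u(-36, 6) + 3888 = (-2 - 1*6 - 1*(-36))/(-29 + 4*(-36)) + 3888 = (-2 - 6 + 36)/(-29 - 144) + 3888 = 28/(-173) + 3888 = -1/173*28 + 3888 = -28/173 + 3888 = 672596/173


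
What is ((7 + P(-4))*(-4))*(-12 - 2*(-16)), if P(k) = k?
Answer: -240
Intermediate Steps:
((7 + P(-4))*(-4))*(-12 - 2*(-16)) = ((7 - 4)*(-4))*(-12 - 2*(-16)) = (3*(-4))*(-12 + 32) = -12*20 = -240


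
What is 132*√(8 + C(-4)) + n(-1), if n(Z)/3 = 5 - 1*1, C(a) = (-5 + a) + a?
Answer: 12 + 132*I*√5 ≈ 12.0 + 295.16*I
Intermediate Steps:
C(a) = -5 + 2*a
n(Z) = 12 (n(Z) = 3*(5 - 1*1) = 3*(5 - 1) = 3*4 = 12)
132*√(8 + C(-4)) + n(-1) = 132*√(8 + (-5 + 2*(-4))) + 12 = 132*√(8 + (-5 - 8)) + 12 = 132*√(8 - 13) + 12 = 132*√(-5) + 12 = 132*(I*√5) + 12 = 132*I*√5 + 12 = 12 + 132*I*√5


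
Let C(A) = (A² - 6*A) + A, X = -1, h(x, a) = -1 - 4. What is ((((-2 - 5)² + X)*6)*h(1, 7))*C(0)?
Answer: 0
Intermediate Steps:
h(x, a) = -5
C(A) = A² - 5*A
((((-2 - 5)² + X)*6)*h(1, 7))*C(0) = ((((-2 - 5)² - 1)*6)*(-5))*(0*(-5 + 0)) = ((((-7)² - 1)*6)*(-5))*(0*(-5)) = (((49 - 1)*6)*(-5))*0 = ((48*6)*(-5))*0 = (288*(-5))*0 = -1440*0 = 0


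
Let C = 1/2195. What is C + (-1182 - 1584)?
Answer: -6071369/2195 ≈ -2766.0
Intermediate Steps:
C = 1/2195 ≈ 0.00045558
C + (-1182 - 1584) = 1/2195 + (-1182 - 1584) = 1/2195 - 2766 = -6071369/2195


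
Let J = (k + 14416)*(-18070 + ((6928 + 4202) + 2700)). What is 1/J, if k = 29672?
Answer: -1/186933120 ≈ -5.3495e-9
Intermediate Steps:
J = -186933120 (J = (29672 + 14416)*(-18070 + ((6928 + 4202) + 2700)) = 44088*(-18070 + (11130 + 2700)) = 44088*(-18070 + 13830) = 44088*(-4240) = -186933120)
1/J = 1/(-186933120) = -1/186933120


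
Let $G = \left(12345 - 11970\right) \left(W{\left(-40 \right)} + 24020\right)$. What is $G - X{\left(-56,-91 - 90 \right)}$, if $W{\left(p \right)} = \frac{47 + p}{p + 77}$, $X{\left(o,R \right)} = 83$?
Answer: $\frac{333277054}{37} \approx 9.0075 \cdot 10^{6}$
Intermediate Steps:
$W{\left(p \right)} = \frac{47 + p}{77 + p}$
$G = \frac{333280125}{37}$ ($G = \left(12345 - 11970\right) \left(\frac{47 - 40}{77 - 40} + 24020\right) = 375 \left(\frac{1}{37} \cdot 7 + 24020\right) = 375 \left(\frac{7}{37} + 24020\right) = 375 \cdot \frac{888747}{37} = \frac{333280125}{37} \approx 9.0076 \cdot 10^{6}$)
$G - X{\left(-56,-91 - 90 \right)} = \frac{333280125}{37} - 83 = \frac{333277054}{37}$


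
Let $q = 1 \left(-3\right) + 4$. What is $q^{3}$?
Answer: $1$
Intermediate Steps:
$q = 1$ ($q = -3 + 4 = 1$)
$q^{3} = 1^{3} = 1$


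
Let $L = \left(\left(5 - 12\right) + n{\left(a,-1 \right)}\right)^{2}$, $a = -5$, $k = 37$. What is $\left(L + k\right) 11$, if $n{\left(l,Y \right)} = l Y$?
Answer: $451$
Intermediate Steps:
$n{\left(l,Y \right)} = Y l$
$L = 4$ ($L = \left(\left(5 - 12\right) - -5\right)^{2} = \left(\left(5 - 12\right) + 5\right)^{2} = \left(-7 + 5\right)^{2} = \left(-2\right)^{2} = 4$)
$\left(L + k\right) 11 = \left(4 + 37\right) 11 = 41 \cdot 11 = 451$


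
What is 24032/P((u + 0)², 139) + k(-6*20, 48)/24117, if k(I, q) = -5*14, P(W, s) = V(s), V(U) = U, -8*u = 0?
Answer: 579570014/3352263 ≈ 172.89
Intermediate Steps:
u = 0 (u = -⅛*0 = 0)
P(W, s) = s
k(I, q) = -70
24032/P((u + 0)², 139) + k(-6*20, 48)/24117 = 24032/139 - 70/24117 = 579570014/3352263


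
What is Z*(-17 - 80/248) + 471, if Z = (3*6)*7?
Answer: -53061/31 ≈ -1711.6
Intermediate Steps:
Z = 126 (Z = 18*7 = 126)
Z*(-17 - 80/248) + 471 = 126*(-17 - 80/248) + 471 = 126*(-17 - 1*10/31) + 471 = 126*(-17 - 10/31) + 471 = 126*(-537/31) + 471 = -67662/31 + 471 = -53061/31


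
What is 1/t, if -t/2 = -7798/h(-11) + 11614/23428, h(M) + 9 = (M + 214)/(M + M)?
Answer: -2348657/2011935591 ≈ -0.0011674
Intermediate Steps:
h(M) = -9 + (214 + M)/(2*M) (h(M) = -9 + (M + 214)/(M + M) = -9 + (214 + M)/((2*M)) = -9 + (214 + M)*(1/(2*M)) = -9 + (214 + M)/(2*M))
t = -2011935591/2348657 (t = -2*(-7798/(-17/2 + 107/(-11)) + 11614/23428) = -2*(-7798/(-17/2 + 107*(-1/11)) + 11614*(1/23428)) = -2*(-7798/(-17/2 - 107/11) + 5807/11714) = -2*(-7798/(-401/22) + 5807/11714) = -2*(-7798*(-22/401) + 5807/11714) = -2*(171556/401 + 5807/11714) = -2*2011935591/4697314 = -2011935591/2348657 ≈ -856.63)
1/t = 1/(-2011935591/2348657) = -2348657/2011935591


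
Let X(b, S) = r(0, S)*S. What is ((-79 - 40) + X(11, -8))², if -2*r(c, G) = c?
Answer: 14161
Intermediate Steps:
r(c, G) = -c/2
X(b, S) = 0 (X(b, S) = (-½*0)*S = 0*S = 0)
((-79 - 40) + X(11, -8))² = ((-79 - 40) + 0)² = (-119 + 0)² = (-119)² = 14161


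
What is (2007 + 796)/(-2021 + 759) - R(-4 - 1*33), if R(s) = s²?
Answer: -1730481/1262 ≈ -1371.2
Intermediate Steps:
(2007 + 796)/(-2021 + 759) - R(-4 - 1*33) = (2007 + 796)/(-2021 + 759) - (-4 - 1*33)² = 2803/(-1262) - (-4 - 33)² = 2803*(-1/1262) - 1*(-37)² = -2803/1262 - 1*1369 = -2803/1262 - 1369 = -1730481/1262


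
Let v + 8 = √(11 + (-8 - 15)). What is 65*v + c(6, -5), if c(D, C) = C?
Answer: -525 + 130*I*√3 ≈ -525.0 + 225.17*I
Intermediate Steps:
v = -8 + 2*I*√3 (v = -8 + √(11 + (-8 - 15)) = -8 + √(11 - 23) = -8 + √(-12) = -8 + 2*I*√3 ≈ -8.0 + 3.4641*I)
65*v + c(6, -5) = 65*(-8 + 2*I*√3) - 5 = (-520 + 130*I*√3) - 5 = -525 + 130*I*√3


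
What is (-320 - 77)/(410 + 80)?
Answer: -397/490 ≈ -0.81020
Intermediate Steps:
(-320 - 77)/(410 + 80) = -397/490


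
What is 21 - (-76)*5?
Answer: 401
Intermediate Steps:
21 - (-76)*5 = 21 - 19*(-20) = 21 + 380 = 401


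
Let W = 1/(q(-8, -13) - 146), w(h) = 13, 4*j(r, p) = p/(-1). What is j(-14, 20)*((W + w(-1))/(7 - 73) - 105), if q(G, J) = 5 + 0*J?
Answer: 2447405/4653 ≈ 525.98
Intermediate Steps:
j(r, p) = -p/4 (j(r, p) = (p/(-1))/4 = (p*(-1))/4 = (-p)/4 = -p/4)
q(G, J) = 5 (q(G, J) = 5 + 0 = 5)
W = -1/141 (W = 1/(5 - 146) = 1/(-141) = -1/141 ≈ -0.0070922)
j(-14, 20)*((W + w(-1))/(7 - 73) - 105) = (-1/4*20)*((-1/141 + 13)/(7 - 73) - 105) = -5*((1832/141)/(-66) - 105) = -5*((1832/141)*(-1/66) - 105) = -5*(-916/4653 - 105) = -5*(-489481/4653) = 2447405/4653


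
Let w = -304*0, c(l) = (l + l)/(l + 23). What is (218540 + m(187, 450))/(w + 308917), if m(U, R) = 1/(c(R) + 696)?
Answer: 72141802793/101975973036 ≈ 0.70744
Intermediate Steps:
c(l) = 2*l/(23 + l) (c(l) = (2*l)/(23 + l) = 2*l/(23 + l))
m(U, R) = 1/(696 + 2*R/(23 + R)) (m(U, R) = 1/(2*R/(23 + R) + 696) = 1/(696 + 2*R/(23 + R)))
w = 0
(218540 + m(187, 450))/(w + 308917) = (218540 + (23 + 450)/(2*(8004 + 349*450)))/(0 + 308917) = (218540 + (½)*473/(8004 + 157050))/308917 = (218540 + (½)*473/165054)*(1/308917) = (218540 + (½)*(1/165054)*473)*(1/308917) = (218540 + 473/330108)*(1/308917) = (72141802793/330108)*(1/308917) = 72141802793/101975973036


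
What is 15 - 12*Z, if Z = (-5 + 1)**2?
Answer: -177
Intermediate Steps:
Z = 16 (Z = (-4)**2 = 16)
15 - 12*Z = 15 - 12*16 = 15 - 192 = -177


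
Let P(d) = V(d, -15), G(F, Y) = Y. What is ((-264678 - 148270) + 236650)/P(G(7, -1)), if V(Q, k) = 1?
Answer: -176298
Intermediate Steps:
P(d) = 1
((-264678 - 148270) + 236650)/P(G(7, -1)) = ((-264678 - 148270) + 236650)/1 = (-412948 + 236650)*1 = -176298*1 = -176298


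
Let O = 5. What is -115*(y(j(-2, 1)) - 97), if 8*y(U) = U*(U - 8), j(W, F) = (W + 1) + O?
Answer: 11385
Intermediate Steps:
j(W, F) = 6 + W (j(W, F) = (W + 1) + 5 = (1 + W) + 5 = 6 + W)
y(U) = U*(-8 + U)/8 (y(U) = (U*(U - 8))/8 = (U*(-8 + U))/8 = U*(-8 + U)/8)
-115*(y(j(-2, 1)) - 97) = -115*((6 - 2)*(-8 + (6 - 2))/8 - 97) = -115*((⅛)*4*(-8 + 4) - 97) = -115*((⅛)*4*(-4) - 97) = -115*(-2 - 97) = -115*(-99) = 11385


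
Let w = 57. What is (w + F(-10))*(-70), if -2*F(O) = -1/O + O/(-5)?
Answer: -7833/2 ≈ -3916.5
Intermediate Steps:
F(O) = 1/(2*O) + O/10 (F(O) = -(-1/O + O/(-5))/2 = -(-1/O + O*(-⅕))/2 = -(-1/O - O/5)/2 = 1/(2*O) + O/10)
(w + F(-10))*(-70) = (57 + (⅒)*(5 + (-10)²)/(-10))*(-70) = (57 + (⅒)*(-⅒)*(5 + 100))*(-70) = (57 + (⅒)*(-⅒)*105)*(-70) = (57 - 21/20)*(-70) = (1119/20)*(-70) = -7833/2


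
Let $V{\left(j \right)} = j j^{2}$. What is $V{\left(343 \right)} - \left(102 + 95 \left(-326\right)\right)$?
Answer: $40384475$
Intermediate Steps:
$V{\left(j \right)} = j^{3}$
$V{\left(343 \right)} - \left(102 + 95 \left(-326\right)\right) = 343^{3} - \left(102 + 95 \left(-326\right)\right) = 40353607 - \left(102 - 30970\right) = 40353607 - -30868 = 40353607 + 30868 = 40384475$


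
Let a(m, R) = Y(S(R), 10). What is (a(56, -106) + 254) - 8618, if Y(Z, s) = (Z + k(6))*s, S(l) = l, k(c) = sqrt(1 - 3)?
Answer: -9424 + 10*I*sqrt(2) ≈ -9424.0 + 14.142*I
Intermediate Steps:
k(c) = I*sqrt(2) (k(c) = sqrt(-2) = I*sqrt(2))
Y(Z, s) = s*(Z + I*sqrt(2)) (Y(Z, s) = (Z + I*sqrt(2))*s = s*(Z + I*sqrt(2)))
a(m, R) = 10*R + 10*I*sqrt(2) (a(m, R) = 10*(R + I*sqrt(2)) = 10*R + 10*I*sqrt(2))
(a(56, -106) + 254) - 8618 = ((10*(-106) + 10*I*sqrt(2)) + 254) - 8618 = ((-1060 + 10*I*sqrt(2)) + 254) - 8618 = (-806 + 10*I*sqrt(2)) - 8618 = -9424 + 10*I*sqrt(2)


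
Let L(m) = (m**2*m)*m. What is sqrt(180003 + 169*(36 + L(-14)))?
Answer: sqrt(6678391) ≈ 2584.3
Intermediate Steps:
L(m) = m**4 (L(m) = m**3*m = m**4)
sqrt(180003 + 169*(36 + L(-14))) = sqrt(180003 + 169*(36 + (-14)**4)) = sqrt(180003 + 169*(36 + 38416)) = sqrt(180003 + 169*38452) = sqrt(180003 + 6498388) = sqrt(6678391)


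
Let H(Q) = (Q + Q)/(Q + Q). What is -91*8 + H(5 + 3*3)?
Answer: -727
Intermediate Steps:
H(Q) = 1 (H(Q) = (2*Q)/((2*Q)) = (2*Q)*(1/(2*Q)) = 1)
-91*8 + H(5 + 3*3) = -91*8 + 1 = -728 + 1 = -727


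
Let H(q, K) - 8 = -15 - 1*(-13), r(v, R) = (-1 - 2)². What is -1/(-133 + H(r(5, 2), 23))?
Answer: 1/127 ≈ 0.0078740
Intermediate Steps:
r(v, R) = 9 (r(v, R) = (-3)² = 9)
H(q, K) = 6 (H(q, K) = 8 + (-15 - 1*(-13)) = 8 + (-15 + 13) = 8 - 2 = 6)
-1/(-133 + H(r(5, 2), 23)) = -1/(-133 + 6) = -1/(-127) = -1*(-1/127) = 1/127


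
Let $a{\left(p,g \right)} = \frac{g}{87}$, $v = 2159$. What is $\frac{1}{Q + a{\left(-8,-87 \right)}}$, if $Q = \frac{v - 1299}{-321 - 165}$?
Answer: $- \frac{243}{673} \approx -0.36107$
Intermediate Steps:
$a{\left(p,g \right)} = \frac{g}{87}$ ($a{\left(p,g \right)} = g \frac{1}{87} = \frac{g}{87}$)
$Q = - \frac{430}{243}$ ($Q = \frac{2159 - 1299}{-321 - 165} = \frac{860}{-486} = 860 \left(- \frac{1}{486}\right) = - \frac{430}{243} \approx -1.7695$)
$\frac{1}{Q + a{\left(-8,-87 \right)}} = \frac{1}{- \frac{430}{243} + \frac{1}{87} \left(-87\right)} = \frac{1}{- \frac{430}{243} - 1} = \frac{1}{- \frac{673}{243}} = - \frac{243}{673}$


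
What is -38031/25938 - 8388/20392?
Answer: -20689502/11019327 ≈ -1.8776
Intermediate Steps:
-38031/25938 - 8388/20392 = -38031*1/25938 - 8388*1/20392 = -12677/8646 - 2097/5098 = -20689502/11019327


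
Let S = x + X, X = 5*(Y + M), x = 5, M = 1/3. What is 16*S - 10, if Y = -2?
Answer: -190/3 ≈ -63.333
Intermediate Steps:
M = ⅓ ≈ 0.33333
X = -25/3 (X = 5*(-2 + ⅓) = 5*(-5/3) = -25/3 ≈ -8.3333)
S = -10/3 (S = 5 - 25/3 = -10/3 ≈ -3.3333)
16*S - 10 = 16*(-10/3) - 10 = -160/3 - 10 = -190/3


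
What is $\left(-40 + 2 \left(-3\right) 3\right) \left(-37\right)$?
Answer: $2146$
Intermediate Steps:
$\left(-40 + 2 \left(-3\right) 3\right) \left(-37\right) = \left(-40 - 18\right) \left(-37\right) = \left(-58\right) \left(-37\right) = 2146$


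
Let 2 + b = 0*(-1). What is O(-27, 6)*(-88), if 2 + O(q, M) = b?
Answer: 352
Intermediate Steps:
b = -2 (b = -2 + 0*(-1) = -2 + 0 = -2)
O(q, M) = -4 (O(q, M) = -2 - 2 = -4)
O(-27, 6)*(-88) = -4*(-88) = 352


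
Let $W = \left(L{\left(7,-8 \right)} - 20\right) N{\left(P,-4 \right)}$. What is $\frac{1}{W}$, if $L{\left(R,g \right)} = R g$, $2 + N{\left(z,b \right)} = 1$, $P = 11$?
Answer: $\frac{1}{76} \approx 0.013158$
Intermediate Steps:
$N{\left(z,b \right)} = -1$ ($N{\left(z,b \right)} = -2 + 1 = -1$)
$W = 76$ ($W = \left(7 \left(-8\right) - 20\right) \left(-1\right) = \left(-56 - 20\right) \left(-1\right) = \left(-76\right) \left(-1\right) = 76$)
$\frac{1}{W} = \frac{1}{76}$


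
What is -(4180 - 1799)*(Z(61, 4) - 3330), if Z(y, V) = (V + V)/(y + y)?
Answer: 483643006/61 ≈ 7.9286e+6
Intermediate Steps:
Z(y, V) = V/y (Z(y, V) = (2*V)/((2*y)) = (2*V)*(1/(2*y)) = V/y)
-(4180 - 1799)*(Z(61, 4) - 3330) = -(4180 - 1799)*(4/61 - 3330) = -2381*(4*(1/61) - 3330) = -2381*(4/61 - 3330) = -2381*(-203126)/61 = -1*(-483643006/61) = 483643006/61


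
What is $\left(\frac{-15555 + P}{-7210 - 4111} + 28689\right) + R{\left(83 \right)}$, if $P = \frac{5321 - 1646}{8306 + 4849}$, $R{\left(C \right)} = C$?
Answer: $\frac{285676932614}{9928517} \approx 28773.0$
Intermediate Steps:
$P = \frac{245}{877}$ ($P = \frac{3675}{13155} = 3675 \cdot \frac{1}{13155} = \frac{245}{877} \approx 0.27936$)
$\left(\frac{-15555 + P}{-7210 - 4111} + 28689\right) + R{\left(83 \right)} = \left(\frac{-15555 + \frac{245}{877}}{-7210 - 4111} + 28689\right) + 83 = \left(- \frac{13641490}{877 \left(-11321\right)} + 28689\right) + 83 = \left(\left(- \frac{13641490}{877}\right) \left(- \frac{1}{11321}\right) + 28689\right) + 83 = \left(\frac{13641490}{9928517} + 28689\right) + 83 = \frac{284852865703}{9928517} + 83 = \frac{285676932614}{9928517}$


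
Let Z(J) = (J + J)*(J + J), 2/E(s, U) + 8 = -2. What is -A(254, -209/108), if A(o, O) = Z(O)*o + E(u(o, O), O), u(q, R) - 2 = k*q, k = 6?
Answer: -27735977/7290 ≈ -3804.7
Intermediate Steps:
u(q, R) = 2 + 6*q
E(s, U) = -1/5 (E(s, U) = 2/(-8 - 2) = 2/(-10) = 2*(-1/10) = -1/5)
Z(J) = 4*J**2 (Z(J) = (2*J)*(2*J) = 4*J**2)
A(o, O) = -1/5 + 4*o*O**2 (A(o, O) = (4*O**2)*o - 1/5 = 4*o*O**2 - 1/5 = -1/5 + 4*o*O**2)
-A(254, -209/108) = -(-1/5 + 4*254*(-209/108)**2) = -(-1/5 + 4*254*(43681/11664)) = -(-1/5 + 5547487/1458) = -1*27735977/7290 = -27735977/7290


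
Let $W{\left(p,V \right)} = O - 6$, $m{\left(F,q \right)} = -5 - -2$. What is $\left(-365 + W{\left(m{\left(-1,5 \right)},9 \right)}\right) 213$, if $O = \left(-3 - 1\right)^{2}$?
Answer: $-75615$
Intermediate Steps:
$m{\left(F,q \right)} = -3$ ($m{\left(F,q \right)} = -5 + 2 = -3$)
$O = 16$ ($O = \left(-4\right)^{2} = 16$)
$W{\left(p,V \right)} = 10$ ($W{\left(p,V \right)} = 16 - 6 = 10$)
$\left(-365 + W{\left(m{\left(-1,5 \right)},9 \right)}\right) 213 = \left(-365 + 10\right) 213 = \left(-355\right) 213 = -75615$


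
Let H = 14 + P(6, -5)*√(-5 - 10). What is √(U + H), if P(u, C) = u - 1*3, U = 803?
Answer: √(817 + 3*I*√15) ≈ 28.584 + 0.2032*I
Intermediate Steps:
P(u, C) = -3 + u (P(u, C) = u - 3 = -3 + u)
H = 14 + 3*I*√15 (H = 14 + (-3 + 6)*√(-5 - 10) = 14 + 3*√(-15) = 14 + 3*(I*√15) = 14 + 3*I*√15 ≈ 14.0 + 11.619*I)
√(U + H) = √(803 + (14 + 3*I*√15)) = √(817 + 3*I*√15)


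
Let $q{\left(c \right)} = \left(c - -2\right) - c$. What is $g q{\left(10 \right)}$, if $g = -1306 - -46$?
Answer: $-2520$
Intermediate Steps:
$q{\left(c \right)} = 2$ ($q{\left(c \right)} = \left(c + 2\right) - c = \left(2 + c\right) - c = 2$)
$g = -1260$ ($g = -1306 + 46 = -1260$)
$g q{\left(10 \right)} = \left(-1260\right) 2 = -2520$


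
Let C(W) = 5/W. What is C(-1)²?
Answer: 25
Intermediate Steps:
C(-1)² = (5/(-1))² = (5*(-1))² = (-5)² = 25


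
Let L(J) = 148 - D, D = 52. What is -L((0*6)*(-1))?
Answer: -96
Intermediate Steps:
L(J) = 96 (L(J) = 148 - 1*52 = 148 - 52 = 96)
-L((0*6)*(-1)) = -1*96 = -96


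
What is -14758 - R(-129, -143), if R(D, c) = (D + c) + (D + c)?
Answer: -14214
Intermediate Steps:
R(D, c) = 2*D + 2*c
-14758 - R(-129, -143) = -14758 - (2*(-129) + 2*(-143)) = -14758 - (-258 - 286) = -14758 - 1*(-544) = -14758 + 544 = -14214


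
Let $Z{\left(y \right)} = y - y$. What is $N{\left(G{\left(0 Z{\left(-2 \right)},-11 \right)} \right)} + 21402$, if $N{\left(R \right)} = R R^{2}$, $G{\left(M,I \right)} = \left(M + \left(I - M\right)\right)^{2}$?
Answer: $1792963$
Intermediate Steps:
$Z{\left(y \right)} = 0$
$G{\left(M,I \right)} = I^{2}$
$N{\left(R \right)} = R^{3}$
$N{\left(G{\left(0 Z{\left(-2 \right)},-11 \right)} \right)} + 21402 = \left(\left(-11\right)^{2}\right)^{3} + 21402 = 121^{3} + 21402 = 1771561 + 21402 = 1792963$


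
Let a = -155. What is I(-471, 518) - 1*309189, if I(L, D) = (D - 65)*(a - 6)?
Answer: -382122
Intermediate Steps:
I(L, D) = 10465 - 161*D (I(L, D) = (D - 65)*(-155 - 6) = (-65 + D)*(-161) = 10465 - 161*D)
I(-471, 518) - 1*309189 = (10465 - 161*518) - 1*309189 = (10465 - 83398) - 309189 = -72933 - 309189 = -382122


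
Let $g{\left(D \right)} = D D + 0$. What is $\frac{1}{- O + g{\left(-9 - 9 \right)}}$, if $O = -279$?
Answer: $\frac{1}{603} \approx 0.0016584$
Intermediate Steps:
$g{\left(D \right)} = D^{2}$ ($g{\left(D \right)} = D^{2} + 0 = D^{2}$)
$\frac{1}{- O + g{\left(-9 - 9 \right)}} = \frac{1}{\left(-1\right) \left(-279\right) + \left(-9 - 9\right)^{2}} = \frac{1}{279 + \left(-9 - 9\right)^{2}} = \frac{1}{279 + \left(-18\right)^{2}} = \frac{1}{279 + 324} = \frac{1}{603}$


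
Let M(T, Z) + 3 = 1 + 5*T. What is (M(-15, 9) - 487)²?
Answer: 318096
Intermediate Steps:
M(T, Z) = -2 + 5*T (M(T, Z) = -3 + (1 + 5*T) = -2 + 5*T)
(M(-15, 9) - 487)² = ((-2 + 5*(-15)) - 487)² = ((-2 - 75) - 487)² = (-77 - 487)² = (-564)² = 318096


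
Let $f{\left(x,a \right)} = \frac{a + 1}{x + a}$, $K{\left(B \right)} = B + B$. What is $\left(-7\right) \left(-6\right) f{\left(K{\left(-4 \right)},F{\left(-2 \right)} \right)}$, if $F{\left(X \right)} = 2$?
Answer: $-21$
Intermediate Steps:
$K{\left(B \right)} = 2 B$
$f{\left(x,a \right)} = \frac{1 + a}{a + x}$
$\left(-7\right) \left(-6\right) f{\left(K{\left(-4 \right)},F{\left(-2 \right)} \right)} = \left(-7\right) \left(-6\right) \frac{1 + 2}{2 + 2 \left(-4\right)} = 42 \frac{1}{2 - 8} \cdot 3 = 42 \frac{1}{-6} \cdot 3 = 42 \left(\left(- \frac{1}{6}\right) 3\right) = 42 \left(- \frac{1}{2}\right) = -21$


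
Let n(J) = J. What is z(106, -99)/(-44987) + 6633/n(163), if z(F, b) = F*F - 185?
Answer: 296597458/7332881 ≈ 40.448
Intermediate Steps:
z(F, b) = -185 + F² (z(F, b) = F² - 185 = -185 + F²)
z(106, -99)/(-44987) + 6633/n(163) = (-185 + 106²)/(-44987) + 6633/163 = (-185 + 11236)*(-1/44987) + 6633*(1/163) = 11051*(-1/44987) + 6633/163 = -11051/44987 + 6633/163 = 296597458/7332881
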